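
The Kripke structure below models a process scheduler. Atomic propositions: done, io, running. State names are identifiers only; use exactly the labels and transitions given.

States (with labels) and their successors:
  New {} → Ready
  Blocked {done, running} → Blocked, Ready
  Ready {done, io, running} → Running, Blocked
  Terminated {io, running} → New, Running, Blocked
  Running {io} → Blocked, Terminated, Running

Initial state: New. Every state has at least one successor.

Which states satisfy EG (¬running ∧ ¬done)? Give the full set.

States satisfying ¬running ∧ ¬done: {New, Running}.
States satisfying EG (¬running ∧ ¬done): {Running}.

{Running}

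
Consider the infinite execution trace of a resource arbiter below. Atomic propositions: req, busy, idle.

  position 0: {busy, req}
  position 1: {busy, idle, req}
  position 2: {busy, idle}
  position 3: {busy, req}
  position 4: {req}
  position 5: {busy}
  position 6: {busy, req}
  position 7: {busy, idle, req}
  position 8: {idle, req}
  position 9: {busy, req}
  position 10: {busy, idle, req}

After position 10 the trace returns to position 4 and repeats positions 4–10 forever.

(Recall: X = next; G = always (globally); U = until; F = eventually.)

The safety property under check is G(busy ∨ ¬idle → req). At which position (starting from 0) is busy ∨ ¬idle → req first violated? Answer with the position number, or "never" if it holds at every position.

Check busy ∨ ¬idle → req at each position in order: 0 ✓, 1 ✓.
At position 2 the labels are {busy, idle}, so busy ∨ ¬idle → req is false there. This is the first violation.

2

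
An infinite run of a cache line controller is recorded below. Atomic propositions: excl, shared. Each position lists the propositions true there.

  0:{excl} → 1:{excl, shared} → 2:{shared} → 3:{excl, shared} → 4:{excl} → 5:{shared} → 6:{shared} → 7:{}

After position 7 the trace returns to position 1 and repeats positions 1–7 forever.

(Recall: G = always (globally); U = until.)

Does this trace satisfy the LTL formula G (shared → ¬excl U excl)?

shared → ¬excl U excl holds at every position 0..7, and those are all positions ever visited, so G (shared → ¬excl U excl) holds.
Positions where shared holds: 1, 2, 3, 5, 6.
Check ¬excl U excl at each: 1→ok, 2→ok, 3→ok, 5→ok, 6→ok.

Yes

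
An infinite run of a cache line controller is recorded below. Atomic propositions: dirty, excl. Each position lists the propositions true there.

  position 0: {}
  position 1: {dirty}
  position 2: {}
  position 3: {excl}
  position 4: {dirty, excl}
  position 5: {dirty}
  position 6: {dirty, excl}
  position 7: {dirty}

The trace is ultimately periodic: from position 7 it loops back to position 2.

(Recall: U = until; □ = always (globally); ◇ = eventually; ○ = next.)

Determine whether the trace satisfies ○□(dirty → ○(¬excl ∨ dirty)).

Satisfied

The position after 0 is 1; □(dirty → ○(¬excl ∨ dirty)) is true there.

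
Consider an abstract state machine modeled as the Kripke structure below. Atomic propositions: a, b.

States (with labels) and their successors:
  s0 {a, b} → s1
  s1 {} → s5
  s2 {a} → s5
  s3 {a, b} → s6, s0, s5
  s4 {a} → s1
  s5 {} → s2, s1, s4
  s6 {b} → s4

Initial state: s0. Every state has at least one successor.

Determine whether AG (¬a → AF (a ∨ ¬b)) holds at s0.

States satisfying ¬a → AF (a ∨ ¬b): {s0, s1, s2, s3, s4, s5, s6}.
States satisfying AG (¬a → AF (a ∨ ¬b)): {s0, s1, s2, s3, s4, s5, s6}.
Every state reachable from s0 satisfies ¬a → AF (a ∨ ¬b).
s0 ∈ Sat(AG (¬a → AF (a ∨ ¬b))).

Holds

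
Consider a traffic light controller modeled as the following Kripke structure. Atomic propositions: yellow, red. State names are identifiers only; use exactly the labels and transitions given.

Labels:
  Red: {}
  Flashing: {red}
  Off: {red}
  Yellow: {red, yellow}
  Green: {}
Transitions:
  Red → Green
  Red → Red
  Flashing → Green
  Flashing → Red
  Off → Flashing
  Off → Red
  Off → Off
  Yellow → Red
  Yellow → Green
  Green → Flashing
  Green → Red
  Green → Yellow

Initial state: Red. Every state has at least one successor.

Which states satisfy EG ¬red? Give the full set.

States satisfying ¬red: {Red, Green}.
States satisfying EG ¬red: {Red, Green}.

{Red, Green}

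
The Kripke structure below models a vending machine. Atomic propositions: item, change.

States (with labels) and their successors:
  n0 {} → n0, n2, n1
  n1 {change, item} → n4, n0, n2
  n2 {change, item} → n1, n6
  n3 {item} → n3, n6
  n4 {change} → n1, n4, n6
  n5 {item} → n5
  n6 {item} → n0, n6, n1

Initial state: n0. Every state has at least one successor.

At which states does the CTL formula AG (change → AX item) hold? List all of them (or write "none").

States satisfying change → AX item: {n0, n2, n3, n5, n6}.
States satisfying AG (change → AX item): {n5}.

{n5}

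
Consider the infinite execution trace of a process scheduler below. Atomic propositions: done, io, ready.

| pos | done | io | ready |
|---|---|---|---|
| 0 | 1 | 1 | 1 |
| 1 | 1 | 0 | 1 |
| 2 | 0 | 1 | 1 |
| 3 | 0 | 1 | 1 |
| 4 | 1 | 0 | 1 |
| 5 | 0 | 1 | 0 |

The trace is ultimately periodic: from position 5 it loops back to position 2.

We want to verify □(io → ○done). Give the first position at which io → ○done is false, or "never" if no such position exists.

2

Check io → ○done at each position in order: 0 ✓, 1 ✓.
At position 2 the labels are {io, ready} and the next position 3 has {io, ready}, so io → ○done is false there. This is the first violation.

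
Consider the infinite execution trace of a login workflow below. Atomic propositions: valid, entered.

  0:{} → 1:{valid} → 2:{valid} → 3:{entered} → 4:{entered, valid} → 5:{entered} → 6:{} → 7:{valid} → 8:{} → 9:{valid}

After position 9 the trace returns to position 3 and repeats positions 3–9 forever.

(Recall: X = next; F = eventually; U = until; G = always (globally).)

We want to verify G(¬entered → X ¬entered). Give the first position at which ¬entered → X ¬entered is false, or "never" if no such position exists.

2

Check ¬entered → X ¬entered at each position in order: 0 ✓, 1 ✓.
At position 2 the labels are {valid} and the next position 3 has {entered}, so ¬entered → X ¬entered is false there. This is the first violation.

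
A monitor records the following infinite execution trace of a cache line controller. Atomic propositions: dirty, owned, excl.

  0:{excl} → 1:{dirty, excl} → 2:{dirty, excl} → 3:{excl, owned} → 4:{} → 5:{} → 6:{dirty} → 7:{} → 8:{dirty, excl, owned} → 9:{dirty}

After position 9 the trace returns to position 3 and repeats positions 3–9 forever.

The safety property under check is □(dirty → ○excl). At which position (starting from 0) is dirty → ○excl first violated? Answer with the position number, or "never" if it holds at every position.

6

Check dirty → ○excl at each position in order: 0 ✓, 1 ✓, 2 ✓, 3 ✓, 4 ✓, 5 ✓.
At position 6 the labels are {dirty} and the next position 7 has {}, so dirty → ○excl is false there. This is the first violation.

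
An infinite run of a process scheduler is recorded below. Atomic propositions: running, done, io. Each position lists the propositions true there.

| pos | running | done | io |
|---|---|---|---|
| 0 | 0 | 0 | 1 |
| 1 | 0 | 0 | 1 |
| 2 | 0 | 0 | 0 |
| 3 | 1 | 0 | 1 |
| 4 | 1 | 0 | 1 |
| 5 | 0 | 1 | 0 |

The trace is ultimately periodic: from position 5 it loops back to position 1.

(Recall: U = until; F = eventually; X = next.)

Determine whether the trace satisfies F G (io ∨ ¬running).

G (io ∨ ¬running) holds at position 0, which is reachable from 0, so F G (io ∨ ¬running) holds.

Satisfied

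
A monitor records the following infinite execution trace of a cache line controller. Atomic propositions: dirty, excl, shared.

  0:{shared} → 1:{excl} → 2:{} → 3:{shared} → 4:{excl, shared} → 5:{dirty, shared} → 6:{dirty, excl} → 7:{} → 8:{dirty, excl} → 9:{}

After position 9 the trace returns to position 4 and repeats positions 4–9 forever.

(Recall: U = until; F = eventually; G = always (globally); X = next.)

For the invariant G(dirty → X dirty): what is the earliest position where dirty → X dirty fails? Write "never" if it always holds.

Check dirty → X dirty at each position in order: 0 ✓, 1 ✓, 2 ✓, 3 ✓, 4 ✓, 5 ✓.
At position 6 the labels are {dirty, excl} and the next position 7 has {}, so dirty → X dirty is false there. This is the first violation.

6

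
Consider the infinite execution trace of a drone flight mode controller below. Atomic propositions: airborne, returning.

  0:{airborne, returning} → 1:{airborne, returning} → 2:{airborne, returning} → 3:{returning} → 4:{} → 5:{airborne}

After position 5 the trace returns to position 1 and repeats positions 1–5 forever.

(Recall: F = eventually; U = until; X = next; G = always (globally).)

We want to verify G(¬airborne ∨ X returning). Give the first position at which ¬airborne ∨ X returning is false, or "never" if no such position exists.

never

¬airborne ∨ X returning holds at every position 0..5, and those are all the positions the trace ever visits, so the invariant G(¬airborne ∨ X returning) is never violated.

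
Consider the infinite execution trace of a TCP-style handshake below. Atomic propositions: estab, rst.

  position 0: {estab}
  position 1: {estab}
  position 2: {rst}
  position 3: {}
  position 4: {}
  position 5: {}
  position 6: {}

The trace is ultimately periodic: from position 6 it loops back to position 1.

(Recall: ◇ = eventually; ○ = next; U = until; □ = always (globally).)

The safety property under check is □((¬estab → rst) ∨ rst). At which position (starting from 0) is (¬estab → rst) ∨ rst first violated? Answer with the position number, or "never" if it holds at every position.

Check (¬estab → rst) ∨ rst at each position in order: 0 ✓, 1 ✓, 2 ✓.
At position 3 the labels are {}, so (¬estab → rst) ∨ rst is false there. This is the first violation.

3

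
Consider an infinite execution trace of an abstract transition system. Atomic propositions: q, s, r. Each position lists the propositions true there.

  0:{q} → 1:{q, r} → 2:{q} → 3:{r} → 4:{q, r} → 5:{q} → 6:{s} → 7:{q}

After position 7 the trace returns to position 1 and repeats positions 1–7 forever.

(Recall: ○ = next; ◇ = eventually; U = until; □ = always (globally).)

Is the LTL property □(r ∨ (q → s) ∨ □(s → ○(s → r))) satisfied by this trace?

Satisfied

r ∨ (q → s) ∨ □(s → ○(s → r)) holds at every position 0..7, and those are all positions ever visited, so □(r ∨ (q → s) ∨ □(s → ○(s → r))) holds.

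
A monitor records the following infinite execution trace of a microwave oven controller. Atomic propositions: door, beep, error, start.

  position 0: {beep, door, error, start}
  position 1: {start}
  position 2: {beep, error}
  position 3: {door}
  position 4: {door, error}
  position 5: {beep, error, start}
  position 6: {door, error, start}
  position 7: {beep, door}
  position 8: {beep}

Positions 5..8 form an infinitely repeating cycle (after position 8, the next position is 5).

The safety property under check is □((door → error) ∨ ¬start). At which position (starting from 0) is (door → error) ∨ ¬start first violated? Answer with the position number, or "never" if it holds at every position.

(door → error) ∨ ¬start holds at every position 0..8, and those are all the positions the trace ever visits, so the invariant □((door → error) ∨ ¬start) is never violated.

never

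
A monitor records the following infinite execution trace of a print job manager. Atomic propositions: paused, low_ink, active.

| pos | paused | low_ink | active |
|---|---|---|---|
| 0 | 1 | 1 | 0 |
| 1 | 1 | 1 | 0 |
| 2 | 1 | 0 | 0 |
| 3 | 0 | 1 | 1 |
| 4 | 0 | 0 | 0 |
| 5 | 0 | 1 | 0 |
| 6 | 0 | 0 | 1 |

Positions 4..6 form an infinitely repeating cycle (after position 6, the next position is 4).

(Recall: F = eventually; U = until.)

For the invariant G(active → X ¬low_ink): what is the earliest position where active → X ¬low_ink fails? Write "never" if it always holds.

never

active → X ¬low_ink holds at every position 0..6, and those are all the positions the trace ever visits, so the invariant G(active → X ¬low_ink) is never violated.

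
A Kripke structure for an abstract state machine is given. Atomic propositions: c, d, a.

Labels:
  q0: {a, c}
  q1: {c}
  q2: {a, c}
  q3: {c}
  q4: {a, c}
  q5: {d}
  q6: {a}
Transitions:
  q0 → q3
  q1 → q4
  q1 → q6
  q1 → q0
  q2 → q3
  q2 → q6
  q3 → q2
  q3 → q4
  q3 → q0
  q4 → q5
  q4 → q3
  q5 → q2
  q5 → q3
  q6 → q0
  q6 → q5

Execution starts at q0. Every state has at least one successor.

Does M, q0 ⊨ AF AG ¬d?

States satisfying AG ¬d: ∅.
States satisfying AF AG ¬d: ∅.
There is a path from q0 along which AG ¬d never holds.
q0 ∉ Sat(AF AG ¬d).

No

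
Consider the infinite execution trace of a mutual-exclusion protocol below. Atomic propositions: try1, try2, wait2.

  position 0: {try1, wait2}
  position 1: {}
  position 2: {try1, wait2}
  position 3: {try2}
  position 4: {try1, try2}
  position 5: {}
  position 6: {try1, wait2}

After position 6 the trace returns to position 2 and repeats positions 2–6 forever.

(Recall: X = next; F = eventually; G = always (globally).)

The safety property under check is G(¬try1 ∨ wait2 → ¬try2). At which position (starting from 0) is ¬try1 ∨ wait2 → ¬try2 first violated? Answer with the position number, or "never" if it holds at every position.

3

Check ¬try1 ∨ wait2 → ¬try2 at each position in order: 0 ✓, 1 ✓, 2 ✓.
At position 3 the labels are {try2}, so ¬try1 ∨ wait2 → ¬try2 is false there. This is the first violation.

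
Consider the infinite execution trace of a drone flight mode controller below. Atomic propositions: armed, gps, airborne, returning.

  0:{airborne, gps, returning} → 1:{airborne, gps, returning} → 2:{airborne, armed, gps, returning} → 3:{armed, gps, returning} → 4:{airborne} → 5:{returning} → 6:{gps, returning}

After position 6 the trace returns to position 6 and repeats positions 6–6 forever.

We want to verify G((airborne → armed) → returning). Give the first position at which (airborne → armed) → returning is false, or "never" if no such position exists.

(airborne → armed) → returning holds at every position 0..6, and those are all the positions the trace ever visits, so the invariant G((airborne → armed) → returning) is never violated.

never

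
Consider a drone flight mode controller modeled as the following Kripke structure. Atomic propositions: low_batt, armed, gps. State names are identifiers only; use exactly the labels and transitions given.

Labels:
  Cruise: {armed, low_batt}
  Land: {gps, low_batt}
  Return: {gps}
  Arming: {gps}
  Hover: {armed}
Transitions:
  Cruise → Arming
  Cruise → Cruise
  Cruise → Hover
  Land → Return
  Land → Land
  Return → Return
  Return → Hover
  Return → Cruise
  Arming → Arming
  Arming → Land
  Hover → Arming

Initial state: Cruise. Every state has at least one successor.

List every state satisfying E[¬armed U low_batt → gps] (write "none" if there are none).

{Land, Return, Arming, Hover}

States satisfying ¬armed: {Land, Return, Arming}.
States satisfying low_batt → gps: {Land, Return, Arming, Hover}.
States satisfying E[¬armed U low_batt → gps]: {Land, Return, Arming, Hover}.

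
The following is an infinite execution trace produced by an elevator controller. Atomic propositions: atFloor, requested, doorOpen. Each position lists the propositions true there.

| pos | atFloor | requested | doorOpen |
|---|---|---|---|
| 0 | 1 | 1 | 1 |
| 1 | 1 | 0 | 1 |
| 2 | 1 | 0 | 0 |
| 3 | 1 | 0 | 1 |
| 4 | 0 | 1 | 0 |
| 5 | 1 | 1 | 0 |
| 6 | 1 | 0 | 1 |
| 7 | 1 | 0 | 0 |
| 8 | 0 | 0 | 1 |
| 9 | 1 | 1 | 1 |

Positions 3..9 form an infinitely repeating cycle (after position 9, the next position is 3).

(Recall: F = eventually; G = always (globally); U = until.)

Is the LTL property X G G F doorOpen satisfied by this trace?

Satisfied

The position after 0 is 1; G G F doorOpen is true there.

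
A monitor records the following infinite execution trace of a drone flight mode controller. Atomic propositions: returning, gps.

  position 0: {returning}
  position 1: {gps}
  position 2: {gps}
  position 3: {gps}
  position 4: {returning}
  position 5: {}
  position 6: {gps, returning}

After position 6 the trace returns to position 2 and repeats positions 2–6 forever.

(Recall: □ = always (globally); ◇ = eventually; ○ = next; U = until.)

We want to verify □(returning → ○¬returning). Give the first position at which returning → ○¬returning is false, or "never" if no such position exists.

never

returning → ○¬returning holds at every position 0..6, and those are all the positions the trace ever visits, so the invariant □(returning → ○¬returning) is never violated.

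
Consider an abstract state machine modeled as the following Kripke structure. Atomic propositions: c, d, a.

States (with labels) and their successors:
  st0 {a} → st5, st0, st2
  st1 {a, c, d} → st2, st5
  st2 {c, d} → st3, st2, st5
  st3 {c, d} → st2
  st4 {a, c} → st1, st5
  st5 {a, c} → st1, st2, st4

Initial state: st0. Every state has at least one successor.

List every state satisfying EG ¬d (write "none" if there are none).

States satisfying ¬d: {st0, st4, st5}.
States satisfying EG ¬d: {st0, st4, st5}.

{st0, st4, st5}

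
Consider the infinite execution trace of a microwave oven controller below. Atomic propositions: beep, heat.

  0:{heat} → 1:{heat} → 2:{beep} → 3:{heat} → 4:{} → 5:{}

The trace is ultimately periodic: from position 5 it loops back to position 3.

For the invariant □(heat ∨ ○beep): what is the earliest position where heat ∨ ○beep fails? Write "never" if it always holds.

Check heat ∨ ○beep at each position in order: 0 ✓, 1 ✓.
At position 2 the labels are {beep} and the next position 3 has {heat}, so heat ∨ ○beep is false there. This is the first violation.

2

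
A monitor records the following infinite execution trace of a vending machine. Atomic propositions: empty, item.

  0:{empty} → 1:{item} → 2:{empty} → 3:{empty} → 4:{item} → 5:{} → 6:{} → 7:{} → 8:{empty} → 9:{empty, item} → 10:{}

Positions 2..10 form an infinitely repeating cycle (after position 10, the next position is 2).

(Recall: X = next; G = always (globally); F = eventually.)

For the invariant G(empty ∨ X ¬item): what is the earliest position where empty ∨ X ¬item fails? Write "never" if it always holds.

empty ∨ X ¬item holds at every position 0..10, and those are all the positions the trace ever visits, so the invariant G(empty ∨ X ¬item) is never violated.

never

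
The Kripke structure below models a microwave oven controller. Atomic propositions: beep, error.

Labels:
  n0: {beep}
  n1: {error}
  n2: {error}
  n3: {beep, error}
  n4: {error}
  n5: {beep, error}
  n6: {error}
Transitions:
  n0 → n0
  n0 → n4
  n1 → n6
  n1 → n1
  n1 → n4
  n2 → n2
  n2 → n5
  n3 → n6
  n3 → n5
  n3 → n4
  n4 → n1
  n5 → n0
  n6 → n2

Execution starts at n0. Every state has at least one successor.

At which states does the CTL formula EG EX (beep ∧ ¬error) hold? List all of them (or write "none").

{n0, n5}

States satisfying EX (beep ∧ ¬error): {n0, n5}.
States satisfying EG EX (beep ∧ ¬error): {n0, n5}.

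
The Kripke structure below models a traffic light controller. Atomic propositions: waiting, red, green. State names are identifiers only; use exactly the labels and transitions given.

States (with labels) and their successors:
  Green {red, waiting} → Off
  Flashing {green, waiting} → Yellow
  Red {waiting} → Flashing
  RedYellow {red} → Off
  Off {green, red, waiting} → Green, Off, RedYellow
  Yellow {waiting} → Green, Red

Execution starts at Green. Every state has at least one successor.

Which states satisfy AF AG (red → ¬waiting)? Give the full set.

none

States satisfying AG (red → ¬waiting): ∅.
States satisfying AF AG (red → ¬waiting): ∅.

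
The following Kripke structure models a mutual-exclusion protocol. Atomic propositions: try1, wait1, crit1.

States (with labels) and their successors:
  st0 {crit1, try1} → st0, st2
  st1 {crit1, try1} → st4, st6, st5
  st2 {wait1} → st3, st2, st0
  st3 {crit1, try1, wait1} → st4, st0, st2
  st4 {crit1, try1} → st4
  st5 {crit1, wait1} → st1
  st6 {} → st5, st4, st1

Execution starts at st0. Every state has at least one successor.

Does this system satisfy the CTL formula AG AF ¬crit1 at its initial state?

States satisfying AF ¬crit1: {st2, st6}.
States satisfying AG AF ¬crit1: ∅.
st0 is reachable from st0 and violates AF ¬crit1, so AG fails at st0.
st0 ∉ Sat(AG AF ¬crit1).

Does not hold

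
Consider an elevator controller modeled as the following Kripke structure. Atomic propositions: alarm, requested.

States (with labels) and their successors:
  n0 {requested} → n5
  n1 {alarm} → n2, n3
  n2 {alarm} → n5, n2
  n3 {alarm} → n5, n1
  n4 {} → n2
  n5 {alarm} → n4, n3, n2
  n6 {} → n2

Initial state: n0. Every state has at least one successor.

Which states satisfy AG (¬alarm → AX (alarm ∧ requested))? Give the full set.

none

States satisfying ¬alarm → AX (alarm ∧ requested): {n1, n2, n3, n5}.
States satisfying AG (¬alarm → AX (alarm ∧ requested)): ∅.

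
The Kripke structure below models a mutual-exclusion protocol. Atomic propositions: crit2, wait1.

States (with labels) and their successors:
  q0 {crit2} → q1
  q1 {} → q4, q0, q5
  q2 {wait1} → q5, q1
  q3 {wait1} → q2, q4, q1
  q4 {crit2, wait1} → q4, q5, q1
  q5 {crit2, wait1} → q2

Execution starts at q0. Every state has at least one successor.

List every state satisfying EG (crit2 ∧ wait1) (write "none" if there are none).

{q4}

States satisfying crit2 ∧ wait1: {q4, q5}.
States satisfying EG (crit2 ∧ wait1): {q4}.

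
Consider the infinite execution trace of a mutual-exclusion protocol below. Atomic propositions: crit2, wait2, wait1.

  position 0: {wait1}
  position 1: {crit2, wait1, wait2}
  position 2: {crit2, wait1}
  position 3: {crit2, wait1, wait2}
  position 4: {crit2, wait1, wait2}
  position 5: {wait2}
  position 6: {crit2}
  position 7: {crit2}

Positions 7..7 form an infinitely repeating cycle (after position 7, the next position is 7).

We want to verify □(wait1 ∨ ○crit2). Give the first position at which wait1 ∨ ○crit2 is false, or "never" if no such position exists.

wait1 ∨ ○crit2 holds at every position 0..7, and those are all the positions the trace ever visits, so the invariant □(wait1 ∨ ○crit2) is never violated.

never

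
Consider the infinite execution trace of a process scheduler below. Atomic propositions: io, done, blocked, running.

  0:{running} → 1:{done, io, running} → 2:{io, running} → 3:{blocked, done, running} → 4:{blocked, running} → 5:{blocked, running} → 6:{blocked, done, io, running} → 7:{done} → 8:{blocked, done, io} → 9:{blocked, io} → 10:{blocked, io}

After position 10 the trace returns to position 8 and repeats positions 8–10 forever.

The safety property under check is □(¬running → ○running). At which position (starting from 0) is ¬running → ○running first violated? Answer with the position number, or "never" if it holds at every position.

Check ¬running → ○running at each position in order: 0 ✓, 1 ✓, 2 ✓, 3 ✓, 4 ✓, 5 ✓, 6 ✓.
At position 7 the labels are {done} and the next position 8 has {blocked, done, io}, so ¬running → ○running is false there. This is the first violation.

7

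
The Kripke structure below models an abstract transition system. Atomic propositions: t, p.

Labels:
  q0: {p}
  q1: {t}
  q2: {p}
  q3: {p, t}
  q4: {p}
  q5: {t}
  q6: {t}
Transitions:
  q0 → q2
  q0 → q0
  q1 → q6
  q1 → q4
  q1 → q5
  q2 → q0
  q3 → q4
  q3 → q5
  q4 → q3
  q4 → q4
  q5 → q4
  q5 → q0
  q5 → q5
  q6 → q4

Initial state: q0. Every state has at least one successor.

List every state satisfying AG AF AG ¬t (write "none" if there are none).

{q0, q2}

States satisfying AF AG ¬t: {q0, q2}.
States satisfying AG AF AG ¬t: {q0, q2}.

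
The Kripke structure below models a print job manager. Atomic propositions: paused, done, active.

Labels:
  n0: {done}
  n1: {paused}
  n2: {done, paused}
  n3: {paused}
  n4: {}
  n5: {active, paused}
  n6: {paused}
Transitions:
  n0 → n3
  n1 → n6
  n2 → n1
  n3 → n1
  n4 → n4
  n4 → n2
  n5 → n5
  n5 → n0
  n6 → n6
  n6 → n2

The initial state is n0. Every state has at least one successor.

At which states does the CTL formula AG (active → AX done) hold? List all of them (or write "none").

States satisfying active → AX done: {n0, n1, n2, n3, n4, n6}.
States satisfying AG (active → AX done): {n0, n1, n2, n3, n4, n6}.

{n0, n1, n2, n3, n4, n6}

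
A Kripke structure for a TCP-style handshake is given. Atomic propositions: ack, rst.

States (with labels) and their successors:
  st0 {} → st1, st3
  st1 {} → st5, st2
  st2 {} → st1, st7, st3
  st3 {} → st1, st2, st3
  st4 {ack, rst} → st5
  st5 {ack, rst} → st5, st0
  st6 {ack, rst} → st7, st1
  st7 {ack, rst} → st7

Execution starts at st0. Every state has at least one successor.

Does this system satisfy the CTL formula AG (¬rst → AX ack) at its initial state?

States satisfying ¬rst → AX ack: {st4, st5, st6, st7}.
States satisfying AG (¬rst → AX ack): {st7}.
st0 is reachable from st0 and violates ¬rst → AX ack, so AG fails at st0.
st0 ∉ Sat(AG (¬rst → AX ack)).

Violated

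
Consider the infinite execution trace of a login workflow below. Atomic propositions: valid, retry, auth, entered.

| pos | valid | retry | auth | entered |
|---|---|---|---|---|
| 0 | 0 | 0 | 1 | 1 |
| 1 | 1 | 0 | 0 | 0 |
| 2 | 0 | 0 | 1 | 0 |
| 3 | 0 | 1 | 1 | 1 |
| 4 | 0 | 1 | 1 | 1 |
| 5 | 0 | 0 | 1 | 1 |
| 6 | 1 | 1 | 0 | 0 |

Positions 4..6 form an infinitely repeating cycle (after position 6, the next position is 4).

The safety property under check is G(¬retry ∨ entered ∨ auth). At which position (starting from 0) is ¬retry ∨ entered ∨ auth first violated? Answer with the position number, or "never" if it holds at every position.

6

Check ¬retry ∨ entered ∨ auth at each position in order: 0 ✓, 1 ✓, 2 ✓, 3 ✓, 4 ✓, 5 ✓.
At position 6 the labels are {retry, valid}, so ¬retry ∨ entered ∨ auth is false there. This is the first violation.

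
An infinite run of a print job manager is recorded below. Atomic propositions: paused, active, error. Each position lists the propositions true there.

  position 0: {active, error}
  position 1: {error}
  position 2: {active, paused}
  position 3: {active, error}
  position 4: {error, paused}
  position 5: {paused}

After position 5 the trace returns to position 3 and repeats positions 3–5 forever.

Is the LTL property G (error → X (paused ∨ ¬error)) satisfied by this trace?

error → X (paused ∨ ¬error) must hold at every position from 0 onward. It fails at position 0, so G (error → X (paused ∨ ¬error)) is false.
Positions where error holds: 0, 1, 3, 4.
Check X (paused ∨ ¬error) at each: 0→fails, 1→ok, 3→ok, 4→ok.

Does not hold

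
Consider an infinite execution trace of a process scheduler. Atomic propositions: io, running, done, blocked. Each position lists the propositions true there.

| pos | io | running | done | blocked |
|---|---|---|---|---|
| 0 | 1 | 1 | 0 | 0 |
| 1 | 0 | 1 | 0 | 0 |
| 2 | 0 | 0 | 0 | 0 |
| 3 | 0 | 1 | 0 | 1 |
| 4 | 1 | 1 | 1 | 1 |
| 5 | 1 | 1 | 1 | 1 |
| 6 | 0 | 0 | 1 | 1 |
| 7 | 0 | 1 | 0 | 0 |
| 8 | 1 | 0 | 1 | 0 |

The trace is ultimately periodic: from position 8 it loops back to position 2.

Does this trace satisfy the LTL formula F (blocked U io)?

blocked U io holds at position 0, which is reachable from 0, so F (blocked U io) holds.

Satisfied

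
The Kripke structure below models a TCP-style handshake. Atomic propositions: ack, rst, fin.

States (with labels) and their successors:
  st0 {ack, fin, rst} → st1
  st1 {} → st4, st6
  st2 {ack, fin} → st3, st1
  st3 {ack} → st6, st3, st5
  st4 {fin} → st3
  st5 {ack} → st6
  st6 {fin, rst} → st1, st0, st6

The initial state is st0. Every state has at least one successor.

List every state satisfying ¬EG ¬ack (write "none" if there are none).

{st0, st2, st3, st4, st5}

States satisfying ¬ack: {st1, st4, st6}.
States satisfying EG ¬ack: {st1, st6}.
States satisfying ¬EG ¬ack: {st0, st2, st3, st4, st5}.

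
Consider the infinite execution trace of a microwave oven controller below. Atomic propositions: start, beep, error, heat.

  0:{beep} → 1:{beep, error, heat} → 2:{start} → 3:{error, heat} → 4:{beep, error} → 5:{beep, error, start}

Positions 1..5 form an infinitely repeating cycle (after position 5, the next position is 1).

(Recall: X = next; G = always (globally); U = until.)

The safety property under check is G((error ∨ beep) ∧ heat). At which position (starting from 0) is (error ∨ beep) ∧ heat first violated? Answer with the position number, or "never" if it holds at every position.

0

At position 0 the labels are {beep}, so (error ∨ beep) ∧ heat is false there. This is the first violation.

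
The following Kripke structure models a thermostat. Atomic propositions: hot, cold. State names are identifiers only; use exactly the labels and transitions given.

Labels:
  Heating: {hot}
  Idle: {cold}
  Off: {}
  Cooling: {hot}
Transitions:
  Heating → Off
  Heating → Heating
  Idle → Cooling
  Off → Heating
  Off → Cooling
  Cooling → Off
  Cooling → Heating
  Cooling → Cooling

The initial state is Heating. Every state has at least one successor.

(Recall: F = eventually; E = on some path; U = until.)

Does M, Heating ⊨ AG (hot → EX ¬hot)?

States satisfying hot → EX ¬hot: {Heating, Idle, Off, Cooling}.
States satisfying AG (hot → EX ¬hot): {Heating, Idle, Off, Cooling}.
Every state reachable from Heating satisfies hot → EX ¬hot.
Heating ∈ Sat(AG (hot → EX ¬hot)).

Holds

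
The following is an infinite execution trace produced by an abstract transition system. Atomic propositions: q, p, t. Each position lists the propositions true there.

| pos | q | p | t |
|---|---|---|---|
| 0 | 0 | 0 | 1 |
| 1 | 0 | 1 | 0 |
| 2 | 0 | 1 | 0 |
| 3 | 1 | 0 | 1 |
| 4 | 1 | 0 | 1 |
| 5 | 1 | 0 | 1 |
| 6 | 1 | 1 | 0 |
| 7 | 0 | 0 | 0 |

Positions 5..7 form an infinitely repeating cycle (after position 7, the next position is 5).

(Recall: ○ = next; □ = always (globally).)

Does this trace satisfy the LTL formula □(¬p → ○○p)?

Does not hold

¬p → ○○p must hold at every position from 0 onward. It fails at position 3, so □(¬p → ○○p) is false.
Positions where ¬p holds: 0, 3, 4, 5, 7.
Check ○○p at each: 0→ok, 3→fails, 4→ok, 5→fails, 7→ok.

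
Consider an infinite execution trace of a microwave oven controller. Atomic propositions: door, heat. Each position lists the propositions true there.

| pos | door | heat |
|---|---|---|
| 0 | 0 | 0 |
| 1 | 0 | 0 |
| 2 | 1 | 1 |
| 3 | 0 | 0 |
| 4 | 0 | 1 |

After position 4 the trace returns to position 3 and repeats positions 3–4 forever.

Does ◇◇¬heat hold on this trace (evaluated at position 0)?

Yes

◇¬heat holds at position 0, which is reachable from 0, so ◇◇¬heat holds.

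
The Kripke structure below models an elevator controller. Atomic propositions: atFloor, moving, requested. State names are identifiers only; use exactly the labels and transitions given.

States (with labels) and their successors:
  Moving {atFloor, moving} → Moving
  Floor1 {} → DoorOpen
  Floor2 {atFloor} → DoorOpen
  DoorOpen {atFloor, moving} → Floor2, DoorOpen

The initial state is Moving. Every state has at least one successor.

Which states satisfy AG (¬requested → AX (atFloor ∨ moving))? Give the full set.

{Moving, Floor1, Floor2, DoorOpen}

States satisfying ¬requested → AX (atFloor ∨ moving): {Moving, Floor1, Floor2, DoorOpen}.
States satisfying AG (¬requested → AX (atFloor ∨ moving)): {Moving, Floor1, Floor2, DoorOpen}.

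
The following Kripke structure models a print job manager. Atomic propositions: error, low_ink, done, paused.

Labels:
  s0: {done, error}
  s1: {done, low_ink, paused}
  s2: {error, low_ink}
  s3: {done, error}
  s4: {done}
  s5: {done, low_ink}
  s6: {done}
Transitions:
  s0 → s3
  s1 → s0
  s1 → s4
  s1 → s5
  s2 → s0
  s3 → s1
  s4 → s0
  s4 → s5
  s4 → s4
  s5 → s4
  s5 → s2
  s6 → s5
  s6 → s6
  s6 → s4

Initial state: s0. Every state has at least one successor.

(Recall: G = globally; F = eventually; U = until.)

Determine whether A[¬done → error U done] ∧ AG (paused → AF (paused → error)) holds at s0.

Holds

States satisfying ¬done → error: {s0, s1, s2, s3, s4, s5, s6}.
States satisfying done: {s0, s1, s3, s4, s5, s6}.
States satisfying A[¬done → error U done]: {s0, s1, s2, s3, s4, s5, s6}.
States satisfying paused → AF (paused → error): {s0, s1, s2, s3, s4, s5, s6}.
States satisfying AG (paused → AF (paused → error)): {s0, s1, s2, s3, s4, s5, s6}.
States satisfying A[¬done → error U done] ∧ AG (paused → AF (paused → error)): {s0, s1, s2, s3, s4, s5, s6}.
s0 ∈ Sat(A[¬done → error U done] ∧ AG (paused → AF (paused → error))).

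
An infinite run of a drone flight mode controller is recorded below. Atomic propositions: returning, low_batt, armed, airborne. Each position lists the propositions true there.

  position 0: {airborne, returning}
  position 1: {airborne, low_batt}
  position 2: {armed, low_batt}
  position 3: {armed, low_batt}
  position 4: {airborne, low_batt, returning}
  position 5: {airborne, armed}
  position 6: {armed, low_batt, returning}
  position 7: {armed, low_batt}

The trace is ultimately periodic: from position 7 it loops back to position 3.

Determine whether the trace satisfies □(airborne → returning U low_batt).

airborne → returning U low_batt must hold at every position from 0 onward. It fails at position 5, so □(airborne → returning U low_batt) is false.
Positions where airborne holds: 0, 1, 4, 5.
Check returning U low_batt at each: 0→ok, 1→ok, 4→ok, 5→fails.

Does not hold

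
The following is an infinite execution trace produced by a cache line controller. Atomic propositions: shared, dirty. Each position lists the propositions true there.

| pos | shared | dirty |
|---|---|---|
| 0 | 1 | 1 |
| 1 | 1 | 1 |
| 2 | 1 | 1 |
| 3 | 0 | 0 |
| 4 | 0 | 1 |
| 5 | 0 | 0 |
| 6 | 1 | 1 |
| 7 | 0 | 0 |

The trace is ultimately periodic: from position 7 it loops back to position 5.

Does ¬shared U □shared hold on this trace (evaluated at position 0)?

No

Walking from position 0: at position 0, □shared has not yet held and ¬shared fails, so ¬shared U □shared is false.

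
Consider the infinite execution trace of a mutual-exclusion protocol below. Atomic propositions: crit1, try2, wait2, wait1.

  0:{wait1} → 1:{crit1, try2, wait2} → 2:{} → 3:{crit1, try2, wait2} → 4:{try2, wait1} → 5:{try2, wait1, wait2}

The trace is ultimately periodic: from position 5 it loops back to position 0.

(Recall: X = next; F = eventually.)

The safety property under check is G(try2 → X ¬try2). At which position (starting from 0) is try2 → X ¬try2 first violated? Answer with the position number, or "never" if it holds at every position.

3

Check try2 → X ¬try2 at each position in order: 0 ✓, 1 ✓, 2 ✓.
At position 3 the labels are {crit1, try2, wait2} and the next position 4 has {try2, wait1}, so try2 → X ¬try2 is false there. This is the first violation.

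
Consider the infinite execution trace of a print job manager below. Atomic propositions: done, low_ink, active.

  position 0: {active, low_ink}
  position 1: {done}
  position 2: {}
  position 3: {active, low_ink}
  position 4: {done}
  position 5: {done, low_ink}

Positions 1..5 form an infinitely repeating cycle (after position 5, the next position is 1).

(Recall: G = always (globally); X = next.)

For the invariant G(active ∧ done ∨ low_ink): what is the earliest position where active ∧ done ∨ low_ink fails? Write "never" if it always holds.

1

Check active ∧ done ∨ low_ink at each position in order: 0 ✓.
At position 1 the labels are {done}, so active ∧ done ∨ low_ink is false there. This is the first violation.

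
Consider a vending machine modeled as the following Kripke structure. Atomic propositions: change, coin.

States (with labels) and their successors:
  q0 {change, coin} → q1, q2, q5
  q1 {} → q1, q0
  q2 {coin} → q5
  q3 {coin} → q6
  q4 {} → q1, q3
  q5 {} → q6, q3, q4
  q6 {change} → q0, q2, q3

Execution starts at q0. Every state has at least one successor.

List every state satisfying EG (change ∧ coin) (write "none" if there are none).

none

States satisfying change ∧ coin: {q0}.
States satisfying EG (change ∧ coin): ∅.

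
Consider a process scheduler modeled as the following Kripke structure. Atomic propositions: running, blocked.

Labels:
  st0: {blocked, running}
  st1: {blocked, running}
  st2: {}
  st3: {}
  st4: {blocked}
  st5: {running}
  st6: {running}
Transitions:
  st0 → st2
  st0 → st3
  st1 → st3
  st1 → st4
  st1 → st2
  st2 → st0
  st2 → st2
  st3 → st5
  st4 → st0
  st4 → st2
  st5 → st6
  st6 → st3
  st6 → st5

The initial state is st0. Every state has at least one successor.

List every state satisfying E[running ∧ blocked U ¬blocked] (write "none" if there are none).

States satisfying running ∧ blocked: {st0, st1}.
States satisfying ¬blocked: {st2, st3, st5, st6}.
States satisfying E[running ∧ blocked U ¬blocked]: {st0, st1, st2, st3, st5, st6}.

{st0, st1, st2, st3, st5, st6}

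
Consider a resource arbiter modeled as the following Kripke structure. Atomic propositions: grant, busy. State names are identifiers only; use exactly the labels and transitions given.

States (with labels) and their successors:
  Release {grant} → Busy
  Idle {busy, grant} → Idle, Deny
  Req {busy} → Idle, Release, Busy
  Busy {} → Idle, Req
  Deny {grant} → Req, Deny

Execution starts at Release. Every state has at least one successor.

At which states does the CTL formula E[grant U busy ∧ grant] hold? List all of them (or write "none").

{Idle}

States satisfying grant: {Release, Idle, Deny}.
States satisfying busy ∧ grant: {Idle}.
States satisfying E[grant U busy ∧ grant]: {Idle}.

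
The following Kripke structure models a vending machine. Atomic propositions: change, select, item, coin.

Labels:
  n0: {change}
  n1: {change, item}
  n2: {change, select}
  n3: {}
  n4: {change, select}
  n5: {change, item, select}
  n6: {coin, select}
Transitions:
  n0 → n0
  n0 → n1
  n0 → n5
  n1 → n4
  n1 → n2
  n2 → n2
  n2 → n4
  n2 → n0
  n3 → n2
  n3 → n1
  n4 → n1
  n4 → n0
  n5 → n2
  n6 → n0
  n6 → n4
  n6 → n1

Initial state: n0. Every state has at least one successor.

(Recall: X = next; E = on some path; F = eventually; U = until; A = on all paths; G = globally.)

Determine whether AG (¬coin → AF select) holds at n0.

Violated

States satisfying ¬coin → AF select: {n1, n2, n3, n4, n5, n6}.
States satisfying AG (¬coin → AF select): ∅.
n0 is reachable from n0 and violates ¬coin → AF select, so AG fails at n0.
n0 ∉ Sat(AG (¬coin → AF select)).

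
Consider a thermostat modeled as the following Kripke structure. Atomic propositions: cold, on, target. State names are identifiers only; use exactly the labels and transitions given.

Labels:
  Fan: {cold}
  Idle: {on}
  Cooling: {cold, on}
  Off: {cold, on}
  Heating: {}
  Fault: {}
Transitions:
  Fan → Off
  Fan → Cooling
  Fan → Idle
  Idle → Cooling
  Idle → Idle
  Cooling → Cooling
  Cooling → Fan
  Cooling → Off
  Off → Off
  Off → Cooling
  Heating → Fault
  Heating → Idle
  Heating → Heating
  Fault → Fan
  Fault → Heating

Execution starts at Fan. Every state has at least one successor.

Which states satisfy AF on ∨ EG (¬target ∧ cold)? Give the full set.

{Fan, Idle, Cooling, Off}

States satisfying on: {Idle, Cooling, Off}.
States satisfying AF on: {Fan, Idle, Cooling, Off}.
States satisfying ¬target ∧ cold: {Fan, Cooling, Off}.
States satisfying EG (¬target ∧ cold): {Fan, Cooling, Off}.
States satisfying AF on ∨ EG (¬target ∧ cold): {Fan, Idle, Cooling, Off}.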